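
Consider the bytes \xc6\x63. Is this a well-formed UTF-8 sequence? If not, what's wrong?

Leading byte 0xC6 = 11000110 → 2-byte form.
Byte 2 is 0x63 = 01100011, which is not 10xxxxxx — expected a continuation byte.

invalid (non-continuation byte where continuation expected)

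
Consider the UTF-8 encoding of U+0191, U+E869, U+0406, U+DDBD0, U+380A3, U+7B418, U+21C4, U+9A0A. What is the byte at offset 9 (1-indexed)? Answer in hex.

1-indexed offset 9 is 0-indexed offset 8.
U+0191 → 2-byte form C6 91 at offsets 0–1.
U+E869 → 3-byte form EE A1 A9 at offsets 2–4.
U+0406 → 2-byte form D0 86 at offsets 5–6.
U+DDBD0 → 4-byte form F3 9D AF 90 at offsets 7–10.
Offset 8 falls in char 4's range; it's byte 2 of F3 9D AF 90 = 0x9D.

0x9D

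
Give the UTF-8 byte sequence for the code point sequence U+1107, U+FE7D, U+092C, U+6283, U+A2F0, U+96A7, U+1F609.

U+1107: 3-byte form → E1 84 87.
U+FE7D: 3-byte form → EF B9 BD.
U+092C: 3-byte form → E0 A4 AC.
U+6283: 3-byte form → E6 8A 83.
U+A2F0: 3-byte form → EA 8B B0.
U+96A7: 3-byte form → E9 9A A7.
U+1F609: 4-byte form → F0 9F 98 89.
Concatenated (22 bytes): E1 84 87 EF B9 BD E0 A4 AC E6 8A 83 EA 8B B0 E9 9A A7 F0 9F 98 89.

E1 84 87 EF B9 BD E0 A4 AC E6 8A 83 EA 8B B0 E9 9A A7 F0 9F 98 89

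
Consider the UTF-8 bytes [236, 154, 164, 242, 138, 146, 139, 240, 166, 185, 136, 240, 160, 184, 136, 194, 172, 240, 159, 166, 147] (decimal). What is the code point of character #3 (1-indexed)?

Offset 0: leading byte 0xEC = 11101100 → 3-byte char #1 = EC 9A A4.
Offset 3: leading byte 0xF2 = 11110010 → 4-byte char #2 = F2 8A 92 8B.
Offset 7: leading byte 0xF0 = 11110000 → 4-byte char #3 = F0 A6 B9 88.
Leading byte 0xF0 = 11110000 matches 11110xxx → 4-byte sequence.
Byte 1: 0xF0 = 11110000, payload 000 (3 bits).
Byte 2: 0xA6 = 10100110 (10xxxxxx ✓), payload 100110.
Byte 3: 0xB9 = 10111001 (10xxxxxx ✓), payload 111001.
Byte 4: 0x88 = 10001000 (10xxxxxx ✓), payload 001000.
Concatenate: 000100110111001001000 = 0x26E48 (21 bits → U+26E48).

U+26E48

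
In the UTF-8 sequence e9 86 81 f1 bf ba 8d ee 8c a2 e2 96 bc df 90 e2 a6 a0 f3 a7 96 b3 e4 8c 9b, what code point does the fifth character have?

U+07D0

Offset 0: leading byte 0xE9 = 11101001 → 3-byte char #1 = E9 86 81.
Offset 3: leading byte 0xF1 = 11110001 → 4-byte char #2 = F1 BF BA 8D.
Offset 7: leading byte 0xEE = 11101110 → 3-byte char #3 = EE 8C A2.
Offset 10: leading byte 0xE2 = 11100010 → 3-byte char #4 = E2 96 BC.
Offset 13: leading byte 0xDF = 11011111 → 2-byte char #5 = DF 90.
Leading byte 0xDF = 11011111 matches 110xxxxx → 2-byte sequence.
Byte 1: 0xDF = 11011111, payload 11111 (5 bits).
Byte 2: 0x90 = 10010000 (10xxxxxx ✓), payload 010000.
Concatenate: 11111010000 = 0x7D0 (11 bits → U+07D0).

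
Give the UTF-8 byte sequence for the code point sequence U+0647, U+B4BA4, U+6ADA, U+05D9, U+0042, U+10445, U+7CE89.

D9 87 F2 B4 AE A4 E6 AB 9A D7 99 42 F0 90 91 85 F1 BC BA 89

U+0647: 2-byte form → D9 87.
U+B4BA4: 4-byte form → F2 B4 AE A4.
U+6ADA: 3-byte form → E6 AB 9A.
U+05D9: 2-byte form → D7 99.
U+0042: 1-byte form → 42.
U+10445: 4-byte form → F0 90 91 85.
U+7CE89: 4-byte form → F1 BC BA 89.
Concatenated (20 bytes): D9 87 F2 B4 AE A4 E6 AB 9A D7 99 42 F0 90 91 85 F1 BC BA 89.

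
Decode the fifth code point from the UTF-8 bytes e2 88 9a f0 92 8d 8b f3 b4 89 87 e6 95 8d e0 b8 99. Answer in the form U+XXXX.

Offset 0: leading byte 0xE2 = 11100010 → 3-byte char #1 = E2 88 9A.
Offset 3: leading byte 0xF0 = 11110000 → 4-byte char #2 = F0 92 8D 8B.
Offset 7: leading byte 0xF3 = 11110011 → 4-byte char #3 = F3 B4 89 87.
Offset 11: leading byte 0xE6 = 11100110 → 3-byte char #4 = E6 95 8D.
Offset 14: leading byte 0xE0 = 11100000 → 3-byte char #5 = E0 B8 99.
Leading byte 0xE0 = 11100000 matches 1110xxxx → 3-byte sequence.
Byte 1: 0xE0 = 11100000, payload 0000 (4 bits).
Byte 2: 0xB8 = 10111000 (10xxxxxx ✓), payload 111000.
Byte 3: 0x99 = 10011001 (10xxxxxx ✓), payload 011001.
Concatenate: 0000111000011001 = 0xE19 (16 bits → U+0E19).

U+0E19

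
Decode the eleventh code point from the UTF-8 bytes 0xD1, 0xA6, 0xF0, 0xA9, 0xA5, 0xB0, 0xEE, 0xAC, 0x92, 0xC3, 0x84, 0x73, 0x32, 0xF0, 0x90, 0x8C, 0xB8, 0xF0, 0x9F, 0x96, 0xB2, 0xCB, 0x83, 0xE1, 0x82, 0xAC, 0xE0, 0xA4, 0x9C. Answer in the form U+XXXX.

U+091C

Offset 0: leading byte 0xD1 = 11010001 → 2-byte char #1 = D1 A6.
Offset 2: leading byte 0xF0 = 11110000 → 4-byte char #2 = F0 A9 A5 B0.
Offset 6: leading byte 0xEE = 11101110 → 3-byte char #3 = EE AC 92.
Offset 9: leading byte 0xC3 = 11000011 → 2-byte char #4 = C3 84.
Offset 11: leading byte 0x73 = 01110011 → 1-byte char #5 = 73.
Offset 12: leading byte 0x32 = 00110010 → 1-byte char #6 = 32.
Offset 13: leading byte 0xF0 = 11110000 → 4-byte char #7 = F0 90 8C B8.
Offset 17: leading byte 0xF0 = 11110000 → 4-byte char #8 = F0 9F 96 B2.
Offset 21: leading byte 0xCB = 11001011 → 2-byte char #9 = CB 83.
Offset 23: leading byte 0xE1 = 11100001 → 3-byte char #10 = E1 82 AC.
Offset 26: leading byte 0xE0 = 11100000 → 3-byte char #11 = E0 A4 9C.
Leading byte 0xE0 = 11100000 matches 1110xxxx → 3-byte sequence.
Byte 1: 0xE0 = 11100000, payload 0000 (4 bits).
Byte 2: 0xA4 = 10100100 (10xxxxxx ✓), payload 100100.
Byte 3: 0x9C = 10011100 (10xxxxxx ✓), payload 011100.
Concatenate: 0000100100011100 = 0x91C (16 bits → U+091C).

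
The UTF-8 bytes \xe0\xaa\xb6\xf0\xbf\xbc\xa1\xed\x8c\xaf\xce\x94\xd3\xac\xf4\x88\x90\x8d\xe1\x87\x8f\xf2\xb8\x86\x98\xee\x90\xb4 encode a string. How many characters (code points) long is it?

9

Byte at offset 0: 0xE0 = 11100000 → 3-byte char (#1). Advance 3.
Byte at offset 3: 0xF0 = 11110000 → 4-byte char (#2). Advance 4.
Byte at offset 7: 0xED = 11101101 → 3-byte char (#3). Advance 3.
Byte at offset 10: 0xCE = 11001110 → 2-byte char (#4). Advance 2.
Byte at offset 12: 0xD3 = 11010011 → 2-byte char (#5). Advance 2.
Byte at offset 14: 0xF4 = 11110100 → 4-byte char (#6). Advance 4.
Byte at offset 18: 0xE1 = 11100001 → 3-byte char (#7). Advance 3.
Byte at offset 21: 0xF2 = 11110010 → 4-byte char (#8). Advance 4.
Byte at offset 25: 0xEE = 11101110 → 3-byte char (#9). Advance 3.
Reached end at offset 28 after 9 code points.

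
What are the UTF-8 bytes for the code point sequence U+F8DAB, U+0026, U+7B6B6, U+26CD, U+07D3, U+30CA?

U+F8DAB: 4-byte form → F3 B8 B6 AB.
U+0026: 1-byte form → 26.
U+7B6B6: 4-byte form → F1 BB 9A B6.
U+26CD: 3-byte form → E2 9B 8D.
U+07D3: 2-byte form → DF 93.
U+30CA: 3-byte form → E3 83 8A.
Concatenated (17 bytes): F3 B8 B6 AB 26 F1 BB 9A B6 E2 9B 8D DF 93 E3 83 8A.

F3 B8 B6 AB 26 F1 BB 9A B6 E2 9B 8D DF 93 E3 83 8A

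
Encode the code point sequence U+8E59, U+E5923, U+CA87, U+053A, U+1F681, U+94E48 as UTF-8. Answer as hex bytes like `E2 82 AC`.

U+8E59: 3-byte form → E8 B9 99.
U+E5923: 4-byte form → F3 A5 A4 A3.
U+CA87: 3-byte form → EC AA 87.
U+053A: 2-byte form → D4 BA.
U+1F681: 4-byte form → F0 9F 9A 81.
U+94E48: 4-byte form → F2 94 B9 88.
Concatenated (20 bytes): E8 B9 99 F3 A5 A4 A3 EC AA 87 D4 BA F0 9F 9A 81 F2 94 B9 88.

E8 B9 99 F3 A5 A4 A3 EC AA 87 D4 BA F0 9F 9A 81 F2 94 B9 88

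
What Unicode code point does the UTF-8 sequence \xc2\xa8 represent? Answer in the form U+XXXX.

U+00A8

Leading byte 0xC2 = 11000010 matches 110xxxxx → 2-byte sequence.
Byte 1: 0xC2 = 11000010, payload 00010 (5 bits).
Byte 2: 0xA8 = 10101000 (10xxxxxx ✓), payload 101000.
Concatenate: 00010101000 = 0xA8 (11 bits → U+00A8).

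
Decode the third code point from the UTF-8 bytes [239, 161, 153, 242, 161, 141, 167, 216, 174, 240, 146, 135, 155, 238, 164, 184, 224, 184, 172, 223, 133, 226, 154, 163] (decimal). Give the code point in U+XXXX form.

U+062E

Offset 0: leading byte 0xEF = 11101111 → 3-byte char #1 = EF A1 99.
Offset 3: leading byte 0xF2 = 11110010 → 4-byte char #2 = F2 A1 8D A7.
Offset 7: leading byte 0xD8 = 11011000 → 2-byte char #3 = D8 AE.
Leading byte 0xD8 = 11011000 matches 110xxxxx → 2-byte sequence.
Byte 1: 0xD8 = 11011000, payload 11000 (5 bits).
Byte 2: 0xAE = 10101110 (10xxxxxx ✓), payload 101110.
Concatenate: 11000101110 = 0x62E (11 bits → U+062E).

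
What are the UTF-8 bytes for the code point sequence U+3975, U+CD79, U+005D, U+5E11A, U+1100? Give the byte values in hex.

U+3975: 3-byte form → E3 A5 B5.
U+CD79: 3-byte form → EC B5 B9.
U+005D: 1-byte form → 5D.
U+5E11A: 4-byte form → F1 9E 84 9A.
U+1100: 3-byte form → E1 84 80.
Concatenated (14 bytes): E3 A5 B5 EC B5 B9 5D F1 9E 84 9A E1 84 80.

E3 A5 B5 EC B5 B9 5D F1 9E 84 9A E1 84 80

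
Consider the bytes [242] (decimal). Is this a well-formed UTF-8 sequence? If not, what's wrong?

invalid (sequence truncated)

Leading byte 0xF2 = 11110010 → 4-byte form, but only 1 byte is present.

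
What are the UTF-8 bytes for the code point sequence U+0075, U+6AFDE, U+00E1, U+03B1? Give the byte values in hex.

U+0075: 1-byte form → 75.
U+6AFDE: 4-byte form → F1 AA BF 9E.
U+00E1: 2-byte form → C3 A1.
U+03B1: 2-byte form → CE B1.
Concatenated (9 bytes): 75 F1 AA BF 9E C3 A1 CE B1.

75 F1 AA BF 9E C3 A1 CE B1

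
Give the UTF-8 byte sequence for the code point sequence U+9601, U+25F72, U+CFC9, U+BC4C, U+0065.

E9 98 81 F0 A5 BD B2 EC BF 89 EB B1 8C 65

U+9601: 3-byte form → E9 98 81.
U+25F72: 4-byte form → F0 A5 BD B2.
U+CFC9: 3-byte form → EC BF 89.
U+BC4C: 3-byte form → EB B1 8C.
U+0065: 1-byte form → 65.
Concatenated (14 bytes): E9 98 81 F0 A5 BD B2 EC BF 89 EB B1 8C 65.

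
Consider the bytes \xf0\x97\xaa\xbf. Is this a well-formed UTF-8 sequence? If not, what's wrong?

valid

Leading byte 0xF0 = 11110000 → 4-byte form.
Continuation bytes 0x97=10010111, 0xAA=10101010, 0xBF=10111111 all match 10xxxxxx.
Decoded value 0x17ABF is ≥ 0x10000 (shortest form) and not a surrogate.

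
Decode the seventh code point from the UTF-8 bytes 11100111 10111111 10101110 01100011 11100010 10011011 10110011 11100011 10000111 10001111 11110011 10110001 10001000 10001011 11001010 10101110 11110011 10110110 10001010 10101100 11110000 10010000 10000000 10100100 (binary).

Offset 0: leading byte 0xE7 = 11100111 → 3-byte char #1 = E7 BF AE.
Offset 3: leading byte 0x63 = 01100011 → 1-byte char #2 = 63.
Offset 4: leading byte 0xE2 = 11100010 → 3-byte char #3 = E2 9B B3.
Offset 7: leading byte 0xE3 = 11100011 → 3-byte char #4 = E3 87 8F.
Offset 10: leading byte 0xF3 = 11110011 → 4-byte char #5 = F3 B1 88 8B.
Offset 14: leading byte 0xCA = 11001010 → 2-byte char #6 = CA AE.
Offset 16: leading byte 0xF3 = 11110011 → 4-byte char #7 = F3 B6 8A AC.
Leading byte 0xF3 = 11110011 matches 11110xxx → 4-byte sequence.
Byte 1: 0xF3 = 11110011, payload 011 (3 bits).
Byte 2: 0xB6 = 10110110 (10xxxxxx ✓), payload 110110.
Byte 3: 0x8A = 10001010 (10xxxxxx ✓), payload 001010.
Byte 4: 0xAC = 10101100 (10xxxxxx ✓), payload 101100.
Concatenate: 011110110001010101100 = 0xF62AC (21 bits → U+F62AC).

U+F62AC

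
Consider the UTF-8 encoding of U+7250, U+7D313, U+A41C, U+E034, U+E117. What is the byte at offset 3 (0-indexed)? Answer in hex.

U+7250 → 3-byte form E7 89 90 at offsets 0–2.
U+7D313 → 4-byte form F1 BD 8C 93 at offsets 3–6.
Offset 3 falls in char 2's range; it's byte 1 of F1 BD 8C 93 = 0xF1.

0xF1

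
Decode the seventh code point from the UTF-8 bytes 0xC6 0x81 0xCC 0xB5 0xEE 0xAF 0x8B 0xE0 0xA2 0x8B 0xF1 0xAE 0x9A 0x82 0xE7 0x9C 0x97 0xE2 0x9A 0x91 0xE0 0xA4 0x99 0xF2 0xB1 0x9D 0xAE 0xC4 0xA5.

U+2691

Offset 0: leading byte 0xC6 = 11000110 → 2-byte char #1 = C6 81.
Offset 2: leading byte 0xCC = 11001100 → 2-byte char #2 = CC B5.
Offset 4: leading byte 0xEE = 11101110 → 3-byte char #3 = EE AF 8B.
Offset 7: leading byte 0xE0 = 11100000 → 3-byte char #4 = E0 A2 8B.
Offset 10: leading byte 0xF1 = 11110001 → 4-byte char #5 = F1 AE 9A 82.
Offset 14: leading byte 0xE7 = 11100111 → 3-byte char #6 = E7 9C 97.
Offset 17: leading byte 0xE2 = 11100010 → 3-byte char #7 = E2 9A 91.
Leading byte 0xE2 = 11100010 matches 1110xxxx → 3-byte sequence.
Byte 1: 0xE2 = 11100010, payload 0010 (4 bits).
Byte 2: 0x9A = 10011010 (10xxxxxx ✓), payload 011010.
Byte 3: 0x91 = 10010001 (10xxxxxx ✓), payload 010001.
Concatenate: 0010011010010001 = 0x2691 (16 bits → U+2691).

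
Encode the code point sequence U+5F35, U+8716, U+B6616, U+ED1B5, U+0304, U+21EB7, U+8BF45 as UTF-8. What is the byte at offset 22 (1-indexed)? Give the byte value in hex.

0x8B

1-indexed offset 22 is 0-indexed offset 21.
U+5F35 → 3-byte form E5 BC B5 at offsets 0–2.
U+8716 → 3-byte form E8 9C 96 at offsets 3–5.
U+B6616 → 4-byte form F2 B6 98 96 at offsets 6–9.
U+ED1B5 → 4-byte form F3 AD 86 B5 at offsets 10–13.
U+0304 → 2-byte form CC 84 at offsets 14–15.
U+21EB7 → 4-byte form F0 A1 BA B7 at offsets 16–19.
U+8BF45 → 4-byte form F2 8B BD 85 at offsets 20–23.
Offset 21 falls in char 7's range; it's byte 2 of F2 8B BD 85 = 0x8B.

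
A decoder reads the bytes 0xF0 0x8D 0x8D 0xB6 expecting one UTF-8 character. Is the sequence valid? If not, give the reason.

invalid (overlong encoding)

Leading byte 0xF0 = 11110000 → 4-byte form.
Continuation bytes all match 10xxxxxx. Payload decodes to 0xD376.
But 0xD376 < 0x10000, the minimum for a 4-byte sequence — this is an overlong encoding.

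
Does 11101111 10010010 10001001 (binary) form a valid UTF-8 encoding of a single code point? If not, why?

valid

Leading byte 0xEF = 11101111 → 3-byte form.
Continuation bytes 0x92=10010010, 0x89=10001001 all match 10xxxxxx.
Decoded value 0xF489 is ≥ 0x800 (shortest form) and not a surrogate.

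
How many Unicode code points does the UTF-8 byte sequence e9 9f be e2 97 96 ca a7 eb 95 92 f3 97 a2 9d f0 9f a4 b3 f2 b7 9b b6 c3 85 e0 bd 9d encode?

Byte at offset 0: 0xE9 = 11101001 → 3-byte char (#1). Advance 3.
Byte at offset 3: 0xE2 = 11100010 → 3-byte char (#2). Advance 3.
Byte at offset 6: 0xCA = 11001010 → 2-byte char (#3). Advance 2.
Byte at offset 8: 0xEB = 11101011 → 3-byte char (#4). Advance 3.
Byte at offset 11: 0xF3 = 11110011 → 4-byte char (#5). Advance 4.
Byte at offset 15: 0xF0 = 11110000 → 4-byte char (#6). Advance 4.
Byte at offset 19: 0xF2 = 11110010 → 4-byte char (#7). Advance 4.
Byte at offset 23: 0xC3 = 11000011 → 2-byte char (#8). Advance 2.
Byte at offset 25: 0xE0 = 11100000 → 3-byte char (#9). Advance 3.
Reached end at offset 28 after 9 code points.

9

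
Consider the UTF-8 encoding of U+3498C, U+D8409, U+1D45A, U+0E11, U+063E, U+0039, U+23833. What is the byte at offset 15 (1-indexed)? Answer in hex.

1-indexed offset 15 is 0-indexed offset 14.
U+3498C → 4-byte form F0 B4 A6 8C at offsets 0–3.
U+D8409 → 4-byte form F3 98 90 89 at offsets 4–7.
U+1D45A → 4-byte form F0 9D 91 9A at offsets 8–11.
U+0E11 → 3-byte form E0 B8 91 at offsets 12–14.
Offset 14 falls in char 4's range; it's byte 3 of E0 B8 91 = 0x91.

0x91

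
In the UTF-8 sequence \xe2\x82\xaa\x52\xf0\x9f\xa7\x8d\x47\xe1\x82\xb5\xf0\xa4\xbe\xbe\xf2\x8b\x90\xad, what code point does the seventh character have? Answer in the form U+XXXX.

U+8B42D

Offset 0: leading byte 0xE2 = 11100010 → 3-byte char #1 = E2 82 AA.
Offset 3: leading byte 0x52 = 01010010 → 1-byte char #2 = 52.
Offset 4: leading byte 0xF0 = 11110000 → 4-byte char #3 = F0 9F A7 8D.
Offset 8: leading byte 0x47 = 01000111 → 1-byte char #4 = 47.
Offset 9: leading byte 0xE1 = 11100001 → 3-byte char #5 = E1 82 B5.
Offset 12: leading byte 0xF0 = 11110000 → 4-byte char #6 = F0 A4 BE BE.
Offset 16: leading byte 0xF2 = 11110010 → 4-byte char #7 = F2 8B 90 AD.
Leading byte 0xF2 = 11110010 matches 11110xxx → 4-byte sequence.
Byte 1: 0xF2 = 11110010, payload 010 (3 bits).
Byte 2: 0x8B = 10001011 (10xxxxxx ✓), payload 001011.
Byte 3: 0x90 = 10010000 (10xxxxxx ✓), payload 010000.
Byte 4: 0xAD = 10101101 (10xxxxxx ✓), payload 101101.
Concatenate: 010001011010000101101 = 0x8B42D (21 bits → U+8B42D).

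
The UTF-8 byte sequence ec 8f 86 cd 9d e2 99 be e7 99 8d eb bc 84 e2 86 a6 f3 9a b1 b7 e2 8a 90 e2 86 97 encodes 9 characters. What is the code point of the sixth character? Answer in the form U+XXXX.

Offset 0: leading byte 0xEC = 11101100 → 3-byte char #1 = EC 8F 86.
Offset 3: leading byte 0xCD = 11001101 → 2-byte char #2 = CD 9D.
Offset 5: leading byte 0xE2 = 11100010 → 3-byte char #3 = E2 99 BE.
Offset 8: leading byte 0xE7 = 11100111 → 3-byte char #4 = E7 99 8D.
Offset 11: leading byte 0xEB = 11101011 → 3-byte char #5 = EB BC 84.
Offset 14: leading byte 0xE2 = 11100010 → 3-byte char #6 = E2 86 A6.
Leading byte 0xE2 = 11100010 matches 1110xxxx → 3-byte sequence.
Byte 1: 0xE2 = 11100010, payload 0010 (4 bits).
Byte 2: 0x86 = 10000110 (10xxxxxx ✓), payload 000110.
Byte 3: 0xA6 = 10100110 (10xxxxxx ✓), payload 100110.
Concatenate: 0010000110100110 = 0x21A6 (16 bits → U+21A6).

U+21A6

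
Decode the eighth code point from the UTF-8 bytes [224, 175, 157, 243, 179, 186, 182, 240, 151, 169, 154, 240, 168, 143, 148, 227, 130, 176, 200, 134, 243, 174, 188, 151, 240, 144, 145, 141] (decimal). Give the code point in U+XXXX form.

U+1044D

Offset 0: leading byte 0xE0 = 11100000 → 3-byte char #1 = E0 AF 9D.
Offset 3: leading byte 0xF3 = 11110011 → 4-byte char #2 = F3 B3 BA B6.
Offset 7: leading byte 0xF0 = 11110000 → 4-byte char #3 = F0 97 A9 9A.
Offset 11: leading byte 0xF0 = 11110000 → 4-byte char #4 = F0 A8 8F 94.
Offset 15: leading byte 0xE3 = 11100011 → 3-byte char #5 = E3 82 B0.
Offset 18: leading byte 0xC8 = 11001000 → 2-byte char #6 = C8 86.
Offset 20: leading byte 0xF3 = 11110011 → 4-byte char #7 = F3 AE BC 97.
Offset 24: leading byte 0xF0 = 11110000 → 4-byte char #8 = F0 90 91 8D.
Leading byte 0xF0 = 11110000 matches 11110xxx → 4-byte sequence.
Byte 1: 0xF0 = 11110000, payload 000 (3 bits).
Byte 2: 0x90 = 10010000 (10xxxxxx ✓), payload 010000.
Byte 3: 0x91 = 10010001 (10xxxxxx ✓), payload 010001.
Byte 4: 0x8D = 10001101 (10xxxxxx ✓), payload 001101.
Concatenate: 000010000010001001101 = 0x1044D (21 bits → U+1044D).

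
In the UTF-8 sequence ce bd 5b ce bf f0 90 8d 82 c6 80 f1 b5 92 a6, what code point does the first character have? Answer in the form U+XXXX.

Offset 0: leading byte 0xCE = 11001110 → 2-byte char #1 = CE BD.
Leading byte 0xCE = 11001110 matches 110xxxxx → 2-byte sequence.
Byte 1: 0xCE = 11001110, payload 01110 (5 bits).
Byte 2: 0xBD = 10111101 (10xxxxxx ✓), payload 111101.
Concatenate: 01110111101 = 0x3BD (11 bits → U+03BD).

U+03BD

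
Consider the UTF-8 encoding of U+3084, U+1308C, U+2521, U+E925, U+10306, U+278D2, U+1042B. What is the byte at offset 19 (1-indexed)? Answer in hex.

0xA7

1-indexed offset 19 is 0-indexed offset 18.
U+3084 → 3-byte form E3 82 84 at offsets 0–2.
U+1308C → 4-byte form F0 93 82 8C at offsets 3–6.
U+2521 → 3-byte form E2 94 A1 at offsets 7–9.
U+E925 → 3-byte form EE A4 A5 at offsets 10–12.
U+10306 → 4-byte form F0 90 8C 86 at offsets 13–16.
U+278D2 → 4-byte form F0 A7 A3 92 at offsets 17–20.
Offset 18 falls in char 6's range; it's byte 2 of F0 A7 A3 92 = 0xA7.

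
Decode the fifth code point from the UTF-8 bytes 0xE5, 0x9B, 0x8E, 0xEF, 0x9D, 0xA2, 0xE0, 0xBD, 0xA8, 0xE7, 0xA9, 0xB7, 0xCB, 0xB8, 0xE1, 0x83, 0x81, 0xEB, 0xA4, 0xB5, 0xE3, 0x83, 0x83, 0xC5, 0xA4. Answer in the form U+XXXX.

Offset 0: leading byte 0xE5 = 11100101 → 3-byte char #1 = E5 9B 8E.
Offset 3: leading byte 0xEF = 11101111 → 3-byte char #2 = EF 9D A2.
Offset 6: leading byte 0xE0 = 11100000 → 3-byte char #3 = E0 BD A8.
Offset 9: leading byte 0xE7 = 11100111 → 3-byte char #4 = E7 A9 B7.
Offset 12: leading byte 0xCB = 11001011 → 2-byte char #5 = CB B8.
Leading byte 0xCB = 11001011 matches 110xxxxx → 2-byte sequence.
Byte 1: 0xCB = 11001011, payload 01011 (5 bits).
Byte 2: 0xB8 = 10111000 (10xxxxxx ✓), payload 111000.
Concatenate: 01011111000 = 0x2F8 (11 bits → U+02F8).

U+02F8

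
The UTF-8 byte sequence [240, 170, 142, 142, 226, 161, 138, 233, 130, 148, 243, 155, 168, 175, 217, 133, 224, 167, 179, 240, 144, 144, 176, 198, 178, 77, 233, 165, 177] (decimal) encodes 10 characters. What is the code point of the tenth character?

Offset 0: leading byte 0xF0 = 11110000 → 4-byte char #1 = F0 AA 8E 8E.
Offset 4: leading byte 0xE2 = 11100010 → 3-byte char #2 = E2 A1 8A.
Offset 7: leading byte 0xE9 = 11101001 → 3-byte char #3 = E9 82 94.
Offset 10: leading byte 0xF3 = 11110011 → 4-byte char #4 = F3 9B A8 AF.
Offset 14: leading byte 0xD9 = 11011001 → 2-byte char #5 = D9 85.
Offset 16: leading byte 0xE0 = 11100000 → 3-byte char #6 = E0 A7 B3.
Offset 19: leading byte 0xF0 = 11110000 → 4-byte char #7 = F0 90 90 B0.
Offset 23: leading byte 0xC6 = 11000110 → 2-byte char #8 = C6 B2.
Offset 25: leading byte 0x4D = 01001101 → 1-byte char #9 = 4D.
Offset 26: leading byte 0xE9 = 11101001 → 3-byte char #10 = E9 A5 B1.
Leading byte 0xE9 = 11101001 matches 1110xxxx → 3-byte sequence.
Byte 1: 0xE9 = 11101001, payload 1001 (4 bits).
Byte 2: 0xA5 = 10100101 (10xxxxxx ✓), payload 100101.
Byte 3: 0xB1 = 10110001 (10xxxxxx ✓), payload 110001.
Concatenate: 1001100101110001 = 0x9971 (16 bits → U+9971).

U+9971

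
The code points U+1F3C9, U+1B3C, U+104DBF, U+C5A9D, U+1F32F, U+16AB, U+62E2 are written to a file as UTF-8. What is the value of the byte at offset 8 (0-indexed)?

0x84

U+1F3C9 → 4-byte form F0 9F 8F 89 at offsets 0–3.
U+1B3C → 3-byte form E1 AC BC at offsets 4–6.
U+104DBF → 4-byte form F4 84 B6 BF at offsets 7–10.
Offset 8 falls in char 3's range; it's byte 2 of F4 84 B6 BF = 0x84.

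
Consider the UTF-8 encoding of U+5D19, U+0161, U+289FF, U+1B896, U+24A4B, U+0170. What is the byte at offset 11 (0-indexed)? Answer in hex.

0xA2

U+5D19 → 3-byte form E5 B4 99 at offsets 0–2.
U+0161 → 2-byte form C5 A1 at offsets 3–4.
U+289FF → 4-byte form F0 A8 A7 BF at offsets 5–8.
U+1B896 → 4-byte form F0 9B A2 96 at offsets 9–12.
Offset 11 falls in char 4's range; it's byte 3 of F0 9B A2 96 = 0xA2.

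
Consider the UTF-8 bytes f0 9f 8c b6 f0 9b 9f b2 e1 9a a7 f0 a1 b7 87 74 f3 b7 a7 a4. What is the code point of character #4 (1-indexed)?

Offset 0: leading byte 0xF0 = 11110000 → 4-byte char #1 = F0 9F 8C B6.
Offset 4: leading byte 0xF0 = 11110000 → 4-byte char #2 = F0 9B 9F B2.
Offset 8: leading byte 0xE1 = 11100001 → 3-byte char #3 = E1 9A A7.
Offset 11: leading byte 0xF0 = 11110000 → 4-byte char #4 = F0 A1 B7 87.
Leading byte 0xF0 = 11110000 matches 11110xxx → 4-byte sequence.
Byte 1: 0xF0 = 11110000, payload 000 (3 bits).
Byte 2: 0xA1 = 10100001 (10xxxxxx ✓), payload 100001.
Byte 3: 0xB7 = 10110111 (10xxxxxx ✓), payload 110111.
Byte 4: 0x87 = 10000111 (10xxxxxx ✓), payload 000111.
Concatenate: 000100001110111000111 = 0x21DC7 (21 bits → U+21DC7).

U+21DC7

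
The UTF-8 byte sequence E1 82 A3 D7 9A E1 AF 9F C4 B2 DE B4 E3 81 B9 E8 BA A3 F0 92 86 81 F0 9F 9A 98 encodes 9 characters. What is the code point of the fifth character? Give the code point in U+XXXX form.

Offset 0: leading byte 0xE1 = 11100001 → 3-byte char #1 = E1 82 A3.
Offset 3: leading byte 0xD7 = 11010111 → 2-byte char #2 = D7 9A.
Offset 5: leading byte 0xE1 = 11100001 → 3-byte char #3 = E1 AF 9F.
Offset 8: leading byte 0xC4 = 11000100 → 2-byte char #4 = C4 B2.
Offset 10: leading byte 0xDE = 11011110 → 2-byte char #5 = DE B4.
Leading byte 0xDE = 11011110 matches 110xxxxx → 2-byte sequence.
Byte 1: 0xDE = 11011110, payload 11110 (5 bits).
Byte 2: 0xB4 = 10110100 (10xxxxxx ✓), payload 110100.
Concatenate: 11110110100 = 0x7B4 (11 bits → U+07B4).

U+07B4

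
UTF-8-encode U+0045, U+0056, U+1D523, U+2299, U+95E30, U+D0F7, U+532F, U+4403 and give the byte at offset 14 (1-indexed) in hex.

0xED

1-indexed offset 14 is 0-indexed offset 13.
U+0045 → 1-byte form 45 at offsets 0–0.
U+0056 → 1-byte form 56 at offsets 1–1.
U+1D523 → 4-byte form F0 9D 94 A3 at offsets 2–5.
U+2299 → 3-byte form E2 8A 99 at offsets 6–8.
U+95E30 → 4-byte form F2 95 B8 B0 at offsets 9–12.
U+D0F7 → 3-byte form ED 83 B7 at offsets 13–15.
Offset 13 falls in char 6's range; it's byte 1 of ED 83 B7 = 0xED.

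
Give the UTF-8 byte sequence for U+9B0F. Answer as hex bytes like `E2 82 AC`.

U+9B0F = 0x9B0F = 39695 decimal. In range U+0800–U+FFFF → 3-byte form: 1110xxxx 10xxxxxx 10xxxxxx.
Binary (16 bits): 1001101100001111.
Split 4+6+6: 1001 | 101100 | 001111.
Byte 1: 11101001 = 0xE9.
Byte 2: 10101100 = 0xAC.
Byte 3: 10001111 = 0x8F.

E9 AC 8F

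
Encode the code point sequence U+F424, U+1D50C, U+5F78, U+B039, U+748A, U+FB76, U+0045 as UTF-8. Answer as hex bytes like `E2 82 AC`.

U+F424: 3-byte form → EF 90 A4.
U+1D50C: 4-byte form → F0 9D 94 8C.
U+5F78: 3-byte form → E5 BD B8.
U+B039: 3-byte form → EB 80 B9.
U+748A: 3-byte form → E7 92 8A.
U+FB76: 3-byte form → EF AD B6.
U+0045: 1-byte form → 45.
Concatenated (20 bytes): EF 90 A4 F0 9D 94 8C E5 BD B8 EB 80 B9 E7 92 8A EF AD B6 45.

EF 90 A4 F0 9D 94 8C E5 BD B8 EB 80 B9 E7 92 8A EF AD B6 45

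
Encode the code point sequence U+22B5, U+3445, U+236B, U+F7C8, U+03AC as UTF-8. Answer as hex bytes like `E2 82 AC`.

E2 8A B5 E3 91 85 E2 8D AB EF 9F 88 CE AC

U+22B5: 3-byte form → E2 8A B5.
U+3445: 3-byte form → E3 91 85.
U+236B: 3-byte form → E2 8D AB.
U+F7C8: 3-byte form → EF 9F 88.
U+03AC: 2-byte form → CE AC.
Concatenated (14 bytes): E2 8A B5 E3 91 85 E2 8D AB EF 9F 88 CE AC.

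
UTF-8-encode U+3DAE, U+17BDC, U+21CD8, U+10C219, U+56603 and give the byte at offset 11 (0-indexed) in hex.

0xF4

U+3DAE → 3-byte form E3 B6 AE at offsets 0–2.
U+17BDC → 4-byte form F0 97 AF 9C at offsets 3–6.
U+21CD8 → 4-byte form F0 A1 B3 98 at offsets 7–10.
U+10C219 → 4-byte form F4 8C 88 99 at offsets 11–14.
Offset 11 falls in char 4's range; it's byte 1 of F4 8C 88 99 = 0xF4.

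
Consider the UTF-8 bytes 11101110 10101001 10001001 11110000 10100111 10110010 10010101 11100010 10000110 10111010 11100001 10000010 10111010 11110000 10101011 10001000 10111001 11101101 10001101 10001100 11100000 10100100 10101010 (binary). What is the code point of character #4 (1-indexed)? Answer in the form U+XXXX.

U+10BA

Offset 0: leading byte 0xEE = 11101110 → 3-byte char #1 = EE A9 89.
Offset 3: leading byte 0xF0 = 11110000 → 4-byte char #2 = F0 A7 B2 95.
Offset 7: leading byte 0xE2 = 11100010 → 3-byte char #3 = E2 86 BA.
Offset 10: leading byte 0xE1 = 11100001 → 3-byte char #4 = E1 82 BA.
Leading byte 0xE1 = 11100001 matches 1110xxxx → 3-byte sequence.
Byte 1: 0xE1 = 11100001, payload 0001 (4 bits).
Byte 2: 0x82 = 10000010 (10xxxxxx ✓), payload 000010.
Byte 3: 0xBA = 10111010 (10xxxxxx ✓), payload 111010.
Concatenate: 0001000010111010 = 0x10BA (16 bits → U+10BA).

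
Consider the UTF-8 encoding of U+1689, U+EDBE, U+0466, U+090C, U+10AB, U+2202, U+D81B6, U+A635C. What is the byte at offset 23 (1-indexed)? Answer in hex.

0xA6

1-indexed offset 23 is 0-indexed offset 22.
U+1689 → 3-byte form E1 9A 89 at offsets 0–2.
U+EDBE → 3-byte form EE B6 BE at offsets 3–5.
U+0466 → 2-byte form D1 A6 at offsets 6–7.
U+090C → 3-byte form E0 A4 8C at offsets 8–10.
U+10AB → 3-byte form E1 82 AB at offsets 11–13.
U+2202 → 3-byte form E2 88 82 at offsets 14–16.
U+D81B6 → 4-byte form F3 98 86 B6 at offsets 17–20.
U+A635C → 4-byte form F2 A6 8D 9C at offsets 21–24.
Offset 22 falls in char 8's range; it's byte 2 of F2 A6 8D 9C = 0xA6.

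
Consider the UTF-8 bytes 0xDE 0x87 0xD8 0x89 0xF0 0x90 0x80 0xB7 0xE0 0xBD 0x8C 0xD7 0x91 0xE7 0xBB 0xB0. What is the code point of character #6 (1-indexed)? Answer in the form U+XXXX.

Offset 0: leading byte 0xDE = 11011110 → 2-byte char #1 = DE 87.
Offset 2: leading byte 0xD8 = 11011000 → 2-byte char #2 = D8 89.
Offset 4: leading byte 0xF0 = 11110000 → 4-byte char #3 = F0 90 80 B7.
Offset 8: leading byte 0xE0 = 11100000 → 3-byte char #4 = E0 BD 8C.
Offset 11: leading byte 0xD7 = 11010111 → 2-byte char #5 = D7 91.
Offset 13: leading byte 0xE7 = 11100111 → 3-byte char #6 = E7 BB B0.
Leading byte 0xE7 = 11100111 matches 1110xxxx → 3-byte sequence.
Byte 1: 0xE7 = 11100111, payload 0111 (4 bits).
Byte 2: 0xBB = 10111011 (10xxxxxx ✓), payload 111011.
Byte 3: 0xB0 = 10110000 (10xxxxxx ✓), payload 110000.
Concatenate: 0111111011110000 = 0x7EF0 (16 bits → U+7EF0).

U+7EF0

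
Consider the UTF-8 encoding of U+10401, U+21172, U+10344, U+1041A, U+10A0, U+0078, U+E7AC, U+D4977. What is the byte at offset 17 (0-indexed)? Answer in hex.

U+10401 → 4-byte form F0 90 90 81 at offsets 0–3.
U+21172 → 4-byte form F0 A1 85 B2 at offsets 4–7.
U+10344 → 4-byte form F0 90 8D 84 at offsets 8–11.
U+1041A → 4-byte form F0 90 90 9A at offsets 12–15.
U+10A0 → 3-byte form E1 82 A0 at offsets 16–18.
Offset 17 falls in char 5's range; it's byte 2 of E1 82 A0 = 0x82.

0x82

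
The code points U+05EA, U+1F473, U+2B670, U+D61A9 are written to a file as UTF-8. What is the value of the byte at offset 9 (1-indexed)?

0x99

1-indexed offset 9 is 0-indexed offset 8.
U+05EA → 2-byte form D7 AA at offsets 0–1.
U+1F473 → 4-byte form F0 9F 91 B3 at offsets 2–5.
U+2B670 → 4-byte form F0 AB 99 B0 at offsets 6–9.
Offset 8 falls in char 3's range; it's byte 3 of F0 AB 99 B0 = 0x99.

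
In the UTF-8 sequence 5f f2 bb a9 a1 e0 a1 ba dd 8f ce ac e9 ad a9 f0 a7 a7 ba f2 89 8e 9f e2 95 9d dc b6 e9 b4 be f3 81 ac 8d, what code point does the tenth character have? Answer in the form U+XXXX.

Offset 0: leading byte 0x5F = 01011111 → 1-byte char #1 = 5F.
Offset 1: leading byte 0xF2 = 11110010 → 4-byte char #2 = F2 BB A9 A1.
Offset 5: leading byte 0xE0 = 11100000 → 3-byte char #3 = E0 A1 BA.
Offset 8: leading byte 0xDD = 11011101 → 2-byte char #4 = DD 8F.
Offset 10: leading byte 0xCE = 11001110 → 2-byte char #5 = CE AC.
Offset 12: leading byte 0xE9 = 11101001 → 3-byte char #6 = E9 AD A9.
Offset 15: leading byte 0xF0 = 11110000 → 4-byte char #7 = F0 A7 A7 BA.
Offset 19: leading byte 0xF2 = 11110010 → 4-byte char #8 = F2 89 8E 9F.
Offset 23: leading byte 0xE2 = 11100010 → 3-byte char #9 = E2 95 9D.
Offset 26: leading byte 0xDC = 11011100 → 2-byte char #10 = DC B6.
Leading byte 0xDC = 11011100 matches 110xxxxx → 2-byte sequence.
Byte 1: 0xDC = 11011100, payload 11100 (5 bits).
Byte 2: 0xB6 = 10110110 (10xxxxxx ✓), payload 110110.
Concatenate: 11100110110 = 0x736 (11 bits → U+0736).

U+0736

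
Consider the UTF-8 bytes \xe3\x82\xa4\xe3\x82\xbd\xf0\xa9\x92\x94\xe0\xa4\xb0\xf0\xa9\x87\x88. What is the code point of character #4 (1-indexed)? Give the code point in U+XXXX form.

U+0930

Offset 0: leading byte 0xE3 = 11100011 → 3-byte char #1 = E3 82 A4.
Offset 3: leading byte 0xE3 = 11100011 → 3-byte char #2 = E3 82 BD.
Offset 6: leading byte 0xF0 = 11110000 → 4-byte char #3 = F0 A9 92 94.
Offset 10: leading byte 0xE0 = 11100000 → 3-byte char #4 = E0 A4 B0.
Leading byte 0xE0 = 11100000 matches 1110xxxx → 3-byte sequence.
Byte 1: 0xE0 = 11100000, payload 0000 (4 bits).
Byte 2: 0xA4 = 10100100 (10xxxxxx ✓), payload 100100.
Byte 3: 0xB0 = 10110000 (10xxxxxx ✓), payload 110000.
Concatenate: 0000100100110000 = 0x930 (16 bits → U+0930).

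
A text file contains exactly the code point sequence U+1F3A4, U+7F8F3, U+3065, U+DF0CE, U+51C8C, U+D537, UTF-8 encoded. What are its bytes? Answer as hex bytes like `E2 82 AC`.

F0 9F 8E A4 F1 BF A3 B3 E3 81 A5 F3 9F 83 8E F1 91 B2 8C ED 94 B7

U+1F3A4: 4-byte form → F0 9F 8E A4.
U+7F8F3: 4-byte form → F1 BF A3 B3.
U+3065: 3-byte form → E3 81 A5.
U+DF0CE: 4-byte form → F3 9F 83 8E.
U+51C8C: 4-byte form → F1 91 B2 8C.
U+D537: 3-byte form → ED 94 B7.
Concatenated (22 bytes): F0 9F 8E A4 F1 BF A3 B3 E3 81 A5 F3 9F 83 8E F1 91 B2 8C ED 94 B7.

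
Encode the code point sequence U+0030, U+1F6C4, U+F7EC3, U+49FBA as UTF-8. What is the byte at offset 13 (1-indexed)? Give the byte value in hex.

1-indexed offset 13 is 0-indexed offset 12.
U+0030 → 1-byte form 30 at offsets 0–0.
U+1F6C4 → 4-byte form F0 9F 9B 84 at offsets 1–4.
U+F7EC3 → 4-byte form F3 B7 BB 83 at offsets 5–8.
U+49FBA → 4-byte form F1 89 BE BA at offsets 9–12.
Offset 12 falls in char 4's range; it's byte 4 of F1 89 BE BA = 0xBA.

0xBA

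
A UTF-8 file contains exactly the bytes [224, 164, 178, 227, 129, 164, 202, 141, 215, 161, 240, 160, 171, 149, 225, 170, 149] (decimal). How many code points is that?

Byte at offset 0: 0xE0 = 11100000 → 3-byte char (#1). Advance 3.
Byte at offset 3: 0xE3 = 11100011 → 3-byte char (#2). Advance 3.
Byte at offset 6: 0xCA = 11001010 → 2-byte char (#3). Advance 2.
Byte at offset 8: 0xD7 = 11010111 → 2-byte char (#4). Advance 2.
Byte at offset 10: 0xF0 = 11110000 → 4-byte char (#5). Advance 4.
Byte at offset 14: 0xE1 = 11100001 → 3-byte char (#6). Advance 3.
Reached end at offset 17 after 6 code points.

6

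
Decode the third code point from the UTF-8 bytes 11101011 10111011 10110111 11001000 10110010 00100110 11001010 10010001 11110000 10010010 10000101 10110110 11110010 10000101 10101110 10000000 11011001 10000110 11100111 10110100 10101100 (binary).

Offset 0: leading byte 0xEB = 11101011 → 3-byte char #1 = EB BB B7.
Offset 3: leading byte 0xC8 = 11001000 → 2-byte char #2 = C8 B2.
Offset 5: leading byte 0x26 = 00100110 → 1-byte char #3 = 26.
Leading byte 0x26 = 00100110 matches 0xxxxxxx → 1-byte sequence.
Byte 1: 0x26 = 00100110, payload 0100110 (7 bits).
Concatenate: 0100110 = 0x26 (7 bits → U+0026).

U+0026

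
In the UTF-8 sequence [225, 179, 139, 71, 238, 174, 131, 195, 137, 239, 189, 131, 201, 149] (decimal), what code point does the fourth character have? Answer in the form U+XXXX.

U+00C9

Offset 0: leading byte 0xE1 = 11100001 → 3-byte char #1 = E1 B3 8B.
Offset 3: leading byte 0x47 = 01000111 → 1-byte char #2 = 47.
Offset 4: leading byte 0xEE = 11101110 → 3-byte char #3 = EE AE 83.
Offset 7: leading byte 0xC3 = 11000011 → 2-byte char #4 = C3 89.
Leading byte 0xC3 = 11000011 matches 110xxxxx → 2-byte sequence.
Byte 1: 0xC3 = 11000011, payload 00011 (5 bits).
Byte 2: 0x89 = 10001001 (10xxxxxx ✓), payload 001001.
Concatenate: 00011001001 = 0xC9 (11 bits → U+00C9).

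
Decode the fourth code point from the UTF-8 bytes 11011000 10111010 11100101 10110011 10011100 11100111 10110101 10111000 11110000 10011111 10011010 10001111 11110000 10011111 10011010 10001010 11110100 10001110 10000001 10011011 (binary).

U+1F68F

Offset 0: leading byte 0xD8 = 11011000 → 2-byte char #1 = D8 BA.
Offset 2: leading byte 0xE5 = 11100101 → 3-byte char #2 = E5 B3 9C.
Offset 5: leading byte 0xE7 = 11100111 → 3-byte char #3 = E7 B5 B8.
Offset 8: leading byte 0xF0 = 11110000 → 4-byte char #4 = F0 9F 9A 8F.
Leading byte 0xF0 = 11110000 matches 11110xxx → 4-byte sequence.
Byte 1: 0xF0 = 11110000, payload 000 (3 bits).
Byte 2: 0x9F = 10011111 (10xxxxxx ✓), payload 011111.
Byte 3: 0x9A = 10011010 (10xxxxxx ✓), payload 011010.
Byte 4: 0x8F = 10001111 (10xxxxxx ✓), payload 001111.
Concatenate: 000011111011010001111 = 0x1F68F (21 bits → U+1F68F).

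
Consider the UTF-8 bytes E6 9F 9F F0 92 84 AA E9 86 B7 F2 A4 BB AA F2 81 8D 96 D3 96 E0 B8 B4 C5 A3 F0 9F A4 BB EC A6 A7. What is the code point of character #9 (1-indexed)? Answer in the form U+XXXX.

Offset 0: leading byte 0xE6 = 11100110 → 3-byte char #1 = E6 9F 9F.
Offset 3: leading byte 0xF0 = 11110000 → 4-byte char #2 = F0 92 84 AA.
Offset 7: leading byte 0xE9 = 11101001 → 3-byte char #3 = E9 86 B7.
Offset 10: leading byte 0xF2 = 11110010 → 4-byte char #4 = F2 A4 BB AA.
Offset 14: leading byte 0xF2 = 11110010 → 4-byte char #5 = F2 81 8D 96.
Offset 18: leading byte 0xD3 = 11010011 → 2-byte char #6 = D3 96.
Offset 20: leading byte 0xE0 = 11100000 → 3-byte char #7 = E0 B8 B4.
Offset 23: leading byte 0xC5 = 11000101 → 2-byte char #8 = C5 A3.
Offset 25: leading byte 0xF0 = 11110000 → 4-byte char #9 = F0 9F A4 BB.
Leading byte 0xF0 = 11110000 matches 11110xxx → 4-byte sequence.
Byte 1: 0xF0 = 11110000, payload 000 (3 bits).
Byte 2: 0x9F = 10011111 (10xxxxxx ✓), payload 011111.
Byte 3: 0xA4 = 10100100 (10xxxxxx ✓), payload 100100.
Byte 4: 0xBB = 10111011 (10xxxxxx ✓), payload 111011.
Concatenate: 000011111100100111011 = 0x1F93B (21 bits → U+1F93B).

U+1F93B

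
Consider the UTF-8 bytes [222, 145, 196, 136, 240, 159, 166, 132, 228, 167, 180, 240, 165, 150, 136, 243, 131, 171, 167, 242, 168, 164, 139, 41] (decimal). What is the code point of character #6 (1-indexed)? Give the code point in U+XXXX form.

U+C3AE7

Offset 0: leading byte 0xDE = 11011110 → 2-byte char #1 = DE 91.
Offset 2: leading byte 0xC4 = 11000100 → 2-byte char #2 = C4 88.
Offset 4: leading byte 0xF0 = 11110000 → 4-byte char #3 = F0 9F A6 84.
Offset 8: leading byte 0xE4 = 11100100 → 3-byte char #4 = E4 A7 B4.
Offset 11: leading byte 0xF0 = 11110000 → 4-byte char #5 = F0 A5 96 88.
Offset 15: leading byte 0xF3 = 11110011 → 4-byte char #6 = F3 83 AB A7.
Leading byte 0xF3 = 11110011 matches 11110xxx → 4-byte sequence.
Byte 1: 0xF3 = 11110011, payload 011 (3 bits).
Byte 2: 0x83 = 10000011 (10xxxxxx ✓), payload 000011.
Byte 3: 0xAB = 10101011 (10xxxxxx ✓), payload 101011.
Byte 4: 0xA7 = 10100111 (10xxxxxx ✓), payload 100111.
Concatenate: 011000011101011100111 = 0xC3AE7 (21 bits → U+C3AE7).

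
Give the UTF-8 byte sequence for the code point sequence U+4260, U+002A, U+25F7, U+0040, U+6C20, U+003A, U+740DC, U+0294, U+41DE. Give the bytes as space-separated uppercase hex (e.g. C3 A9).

U+4260: 3-byte form → E4 89 A0.
U+002A: 1-byte form → 2A.
U+25F7: 3-byte form → E2 97 B7.
U+0040: 1-byte form → 40.
U+6C20: 3-byte form → E6 B0 A0.
U+003A: 1-byte form → 3A.
U+740DC: 4-byte form → F1 B4 83 9C.
U+0294: 2-byte form → CA 94.
U+41DE: 3-byte form → E4 87 9E.
Concatenated (21 bytes): E4 89 A0 2A E2 97 B7 40 E6 B0 A0 3A F1 B4 83 9C CA 94 E4 87 9E.

E4 89 A0 2A E2 97 B7 40 E6 B0 A0 3A F1 B4 83 9C CA 94 E4 87 9E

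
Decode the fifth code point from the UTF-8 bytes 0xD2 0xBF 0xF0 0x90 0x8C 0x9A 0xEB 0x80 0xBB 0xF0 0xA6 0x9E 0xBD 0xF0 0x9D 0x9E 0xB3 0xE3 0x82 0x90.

Offset 0: leading byte 0xD2 = 11010010 → 2-byte char #1 = D2 BF.
Offset 2: leading byte 0xF0 = 11110000 → 4-byte char #2 = F0 90 8C 9A.
Offset 6: leading byte 0xEB = 11101011 → 3-byte char #3 = EB 80 BB.
Offset 9: leading byte 0xF0 = 11110000 → 4-byte char #4 = F0 A6 9E BD.
Offset 13: leading byte 0xF0 = 11110000 → 4-byte char #5 = F0 9D 9E B3.
Leading byte 0xF0 = 11110000 matches 11110xxx → 4-byte sequence.
Byte 1: 0xF0 = 11110000, payload 000 (3 bits).
Byte 2: 0x9D = 10011101 (10xxxxxx ✓), payload 011101.
Byte 3: 0x9E = 10011110 (10xxxxxx ✓), payload 011110.
Byte 4: 0xB3 = 10110011 (10xxxxxx ✓), payload 110011.
Concatenate: 000011101011110110011 = 0x1D7B3 (21 bits → U+1D7B3).

U+1D7B3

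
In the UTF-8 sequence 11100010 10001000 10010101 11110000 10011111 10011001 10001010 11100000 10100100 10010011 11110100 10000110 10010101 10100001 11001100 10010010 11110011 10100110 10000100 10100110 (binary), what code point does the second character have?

U+1F64A

Offset 0: leading byte 0xE2 = 11100010 → 3-byte char #1 = E2 88 95.
Offset 3: leading byte 0xF0 = 11110000 → 4-byte char #2 = F0 9F 99 8A.
Leading byte 0xF0 = 11110000 matches 11110xxx → 4-byte sequence.
Byte 1: 0xF0 = 11110000, payload 000 (3 bits).
Byte 2: 0x9F = 10011111 (10xxxxxx ✓), payload 011111.
Byte 3: 0x99 = 10011001 (10xxxxxx ✓), payload 011001.
Byte 4: 0x8A = 10001010 (10xxxxxx ✓), payload 001010.
Concatenate: 000011111011001001010 = 0x1F64A (21 bits → U+1F64A).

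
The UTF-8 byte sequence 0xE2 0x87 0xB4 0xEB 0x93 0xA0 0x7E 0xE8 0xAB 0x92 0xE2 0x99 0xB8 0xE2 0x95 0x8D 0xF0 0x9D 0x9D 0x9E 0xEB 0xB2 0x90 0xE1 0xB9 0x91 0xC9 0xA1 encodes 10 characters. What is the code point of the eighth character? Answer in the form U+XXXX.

U+BC90

Offset 0: leading byte 0xE2 = 11100010 → 3-byte char #1 = E2 87 B4.
Offset 3: leading byte 0xEB = 11101011 → 3-byte char #2 = EB 93 A0.
Offset 6: leading byte 0x7E = 01111110 → 1-byte char #3 = 7E.
Offset 7: leading byte 0xE8 = 11101000 → 3-byte char #4 = E8 AB 92.
Offset 10: leading byte 0xE2 = 11100010 → 3-byte char #5 = E2 99 B8.
Offset 13: leading byte 0xE2 = 11100010 → 3-byte char #6 = E2 95 8D.
Offset 16: leading byte 0xF0 = 11110000 → 4-byte char #7 = F0 9D 9D 9E.
Offset 20: leading byte 0xEB = 11101011 → 3-byte char #8 = EB B2 90.
Leading byte 0xEB = 11101011 matches 1110xxxx → 3-byte sequence.
Byte 1: 0xEB = 11101011, payload 1011 (4 bits).
Byte 2: 0xB2 = 10110010 (10xxxxxx ✓), payload 110010.
Byte 3: 0x90 = 10010000 (10xxxxxx ✓), payload 010000.
Concatenate: 1011110010010000 = 0xBC90 (16 bits → U+BC90).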